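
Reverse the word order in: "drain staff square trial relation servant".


Original: "drain staff square trial relation servant"
Words (1..n): drain | staff | square | trial | relation | servant
Reversed (n..1): servant | relation | trial | square | staff | drain
Result = "servant relation trial square staff drain"


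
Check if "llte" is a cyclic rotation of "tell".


Word: "tell", Candidate: "llte"
Method: check if candidate is substring of word+word
"telltell" contains "llte"? Yes
Is rotation = Yes


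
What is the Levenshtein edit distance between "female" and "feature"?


Word 1: "female" (length 6)
Word 2: "feature" (length 7)
One optimal edit sequence (insert/delete/substitute each cost 1):
  1. keep 'f'
  2. keep 'e'
  3. insert 'a'  (+1)
  4. substitute 'm' -> 't'  (+1)
  5. substitute 'a' -> 'u'  (+1)
  6. substitute 'l' -> 'r'  (+1)
  7. keep 'e'
Total edit operations: 4
Edit distance = 4


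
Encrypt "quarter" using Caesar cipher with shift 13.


Word: "quarter"
Shift: 13
Each letter → (letter + shift) mod 26:
  'q' (16) + 13 = 3 → 'd'
  'u' (20) + 13 = 7 → 'h'
  'a' (0) + 13 = 13 → 'n'
  'r' (17) + 13 = 4 → 'e'
  't' (19) + 13 = 6 → 'g'
  'e' (4) + 13 = 17 → 'r'
  'r' (17) + 13 = 4 → 'e'
Result = "dhnegre"


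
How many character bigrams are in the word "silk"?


Word: "silk" (length 4)
Number of 2-grams = length - 2 + 1 = 4 - 2 + 1
= 3


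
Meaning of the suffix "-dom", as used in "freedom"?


Suffix: -dom
Example: freedom = free + -dom
Meaning = state / realm


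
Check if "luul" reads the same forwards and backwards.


Word: "luul"
Reversed: "luul"
Forward == Backward? luul == luul
Palindrome = Yes


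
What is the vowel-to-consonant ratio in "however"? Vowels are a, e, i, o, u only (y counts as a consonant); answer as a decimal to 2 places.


Word: "however"
Vowels (a,e,i,o,u): 3
Consonants: 4
Ratio = 3/4
= 0.75


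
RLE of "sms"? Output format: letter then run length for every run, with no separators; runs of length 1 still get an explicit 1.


String: "sms"
Scanning for consecutive runs:
  's' x 1
  'm' x 1
  's' x 1
RLE = "s1m1s1"


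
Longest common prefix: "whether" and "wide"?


Word 1: "whether"
Word 2: "wide"
Comparing from start:
  Pos 0: 'w' == 'w'
  Pos 1: 'h' != 'i' (stop)
LCP = "w" (length 1)


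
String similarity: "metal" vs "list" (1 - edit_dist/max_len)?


Word 1: "metal" (length 5)
Word 2: "list" (length 4)
One optimal edit sequence:
  1. delete 'm'  (+1)
  2. substitute 'e' -> 'l'  (+1)
  3. substitute 't' -> 'i'  (+1)
  4. substitute 'a' -> 's'  (+1)
  5. substitute 'l' -> 't'  (+1)
Edit distance = 5
Max length = max(5, 4) = 5
Similarity = 1 - 5/5
= 0.0000


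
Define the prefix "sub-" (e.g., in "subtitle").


Prefix: sub-
As in: subtitle -> sub- + title
Meaning = under / below


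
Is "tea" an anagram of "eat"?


Word 1: "eat" → sorted: aet
Word 2: "tea" → sorted: aet
Same letters? aet == aet
Anagram = Yes


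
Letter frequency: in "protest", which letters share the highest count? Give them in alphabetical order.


Word: "protest"
Letter counts:
  'e': 1
  'o': 1
  'p': 1
  'r': 1
  's': 1
  't': 2
Maximum count = 2
Most frequent = 't' (2 times each)


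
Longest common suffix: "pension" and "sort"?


Word 1: "pension"
Word 2: "sort"
Comparing from end:
  Pos -1: 'n' != 't' (stop)
LCS = "" (length 0)


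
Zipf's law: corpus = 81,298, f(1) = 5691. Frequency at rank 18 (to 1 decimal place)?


Zipf's law: f(r) = f(1) / r
f(1) = 5691
f(18) = 5691 / 18
= 316.2 occurrences


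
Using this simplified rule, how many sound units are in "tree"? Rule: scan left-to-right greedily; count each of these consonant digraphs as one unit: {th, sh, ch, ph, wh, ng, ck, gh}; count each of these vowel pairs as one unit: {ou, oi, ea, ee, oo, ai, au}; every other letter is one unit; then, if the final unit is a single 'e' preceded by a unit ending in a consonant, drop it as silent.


Word: "tree" (4 letters)
Left-to-right scan:
  1. 't' (letter)
  2. 'r' (letter)
  3. 'ee' (vowel-pair)
Units from scan: 3
Sound units = 3 units


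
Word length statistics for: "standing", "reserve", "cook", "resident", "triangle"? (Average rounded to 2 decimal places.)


Lengths: "standing"=8, "reserve"=7, "cook"=4, "resident"=8, "triangle"=8
Sum = 35, Count = 5
Average = 35/5 = 7.00
= avg=7.00, min=4, max=8


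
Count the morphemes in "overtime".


Word: "overtime"
Morphemes: over- + time
Each morpheme carries meaning
= 2 morphemes


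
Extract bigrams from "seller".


Word: "seller" (length 6)
Number of bigrams = 6 - 2 + 1 = 5
  Position 0: "se"
  Position 1: "el"
  Position 2: "ll"
  Position 3: "le"
  Position 4: "er"
Bigrams = "se", "el", "ll", "le", "er"


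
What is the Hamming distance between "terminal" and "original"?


Comparing character by character (same length = 8):
  Pos 0: 't' vs 'o' !=
  Pos 1: 'e' vs 'r' !=
  Pos 2: 'r' vs 'i' !=
  Pos 3: 'm' vs 'g' !=
  Pos 4: 'i' vs 'i' =
  Pos 5: 'n' vs 'n' =
  Pos 6: 'a' vs 'a' =
  Pos 7: 'l' vs 'l' =
Hamming distance = 4


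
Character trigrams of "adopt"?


Word: "adopt" (length 5)
Number of trigrams = 5 - 3 + 1 = 3
  Position 0: "ado"
  Position 1: "dop"
  Position 2: "opt"
Trigrams = "ado", "dop", "opt"


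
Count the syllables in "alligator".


Word: "alligator"
Syllable breakdown: al | li | ga | tor
Counting: 4 parts
= 4 syllables


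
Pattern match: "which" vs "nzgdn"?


Pattern of "which": [0, 1, 2, 3, 1]
Pattern of "nzgdn": [0, 1, 2, 3, 0]
Patterns do not match
Same pattern = No


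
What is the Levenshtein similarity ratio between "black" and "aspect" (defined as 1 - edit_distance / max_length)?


Word 1: "black" (length 5)
Word 2: "aspect" (length 6)
One optimal edit sequence:
  1. insert 'a'  (+1)
  2. substitute 'b' -> 's'  (+1)
  3. substitute 'l' -> 'p'  (+1)
  4. substitute 'a' -> 'e'  (+1)
  5. keep 'c'
  6. substitute 'k' -> 't'  (+1)
Edit distance = 5
Max length = max(5, 6) = 6
Similarity = 1 - 5/6
= 0.1667


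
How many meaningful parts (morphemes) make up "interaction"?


Word: "interaction"
Morphemes: inter- + act + -ion
Each morpheme carries meaning
= 3 morphemes


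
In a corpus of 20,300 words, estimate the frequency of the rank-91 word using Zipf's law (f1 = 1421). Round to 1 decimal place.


Zipf's law: f(r) = f(1) / r
f(1) = 1421
f(91) = 1421 / 91
= 15.6 occurrences


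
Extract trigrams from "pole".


Word: "pole" (length 4)
Number of trigrams = 4 - 3 + 1 = 2
  Position 0: "pol"
  Position 1: "ole"
Trigrams = "pol", "ole"


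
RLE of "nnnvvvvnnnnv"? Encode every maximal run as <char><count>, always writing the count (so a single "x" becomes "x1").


String: "nnnvvvvnnnnv"
Scanning for consecutive runs:
  'n' x 3
  'v' x 4
  'n' x 4
  'v' x 1
RLE = "n3v4n4v1"


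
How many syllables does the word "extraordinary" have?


Word: "extraordinary"
Syllable breakdown: ex · traor · di · nar · y
Counting: 5 parts
= 5 syllables


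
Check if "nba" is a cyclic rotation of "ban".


Word: "ban", Candidate: "nba"
Method: check if candidate is substring of word+word
"banban" contains "nba"? Yes
Is rotation = Yes


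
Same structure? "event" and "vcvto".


Pattern of "event": [0, 1, 0, 2, 3]
Pattern of "vcvto": [0, 1, 0, 2, 3]
Patterns match
Same pattern = Yes


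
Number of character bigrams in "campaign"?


Word: "campaign" (length 8)
Number of 2-grams = length - 2 + 1 = 8 - 2 + 1
= 7


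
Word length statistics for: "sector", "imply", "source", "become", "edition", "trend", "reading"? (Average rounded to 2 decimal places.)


Lengths: "sector"=6, "imply"=5, "source"=6, "become"=6, "edition"=7, "trend"=5, "reading"=7
Sum = 42, Count = 7
Average = 42/7 = 6.00
= avg=6.00, min=5, max=7


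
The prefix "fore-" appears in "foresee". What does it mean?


Prefix: fore-
Example: foresee = fore- + see
Meaning = before


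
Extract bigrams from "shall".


Word: "shall" (length 5)
Number of bigrams = 5 - 2 + 1 = 4
  Position 0: "sh"
  Position 1: "ha"
  Position 2: "al"
  Position 3: "ll"
Bigrams = "sh", "ha", "al", "ll"


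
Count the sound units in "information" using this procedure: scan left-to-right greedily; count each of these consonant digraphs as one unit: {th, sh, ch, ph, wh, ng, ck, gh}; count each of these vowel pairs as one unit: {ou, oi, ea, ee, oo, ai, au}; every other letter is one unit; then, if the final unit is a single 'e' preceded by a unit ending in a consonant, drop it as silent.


Word: "information" (11 letters)
Left-to-right scan:
  (1) 'i' (letter)
  (2) 'n' (letter)
  (3) 'f' (letter)
  (4) 'o' (letter)
  (5) 'r' (letter)
  (6) 'm' (letter)
  (7) 'a' (letter)
  (8) 't' (letter)
  (9) 'i' (letter)
  (10) 'o' (letter)
  (11) 'n' (letter)
Units from scan: 11
Sound units = 11 units


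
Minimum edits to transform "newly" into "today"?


Word 1: "newly" (length 5)
Word 2: "today" (length 5)
One optimal edit sequence (insert/delete/substitute each cost 1):
  1. substitute 'n' -> 't'  (+1)
  2. substitute 'e' -> 'o'  (+1)
  3. substitute 'w' -> 'd'  (+1)
  4. substitute 'l' -> 'a'  (+1)
  5. keep 'y'
Total edit operations: 4
Edit distance = 4


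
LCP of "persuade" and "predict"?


Word 1: "persuade"
Word 2: "predict"
Comparing from start:
  Pos 0: 'p' == 'p'
  Pos 1: 'e' != 'r' (stop)
LCP = "p" (length 1)


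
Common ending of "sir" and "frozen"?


Word 1: "sir"
Word 2: "frozen"
Comparing from end:
  Pos -1: 'r' != 'n' (stop)
LCS = "" (length 0)


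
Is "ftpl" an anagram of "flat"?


Word 1: "flat" → sorted: aflt
Word 2: "ftpl" → sorted: flpt
Same letters? aflt != flpt
Anagram = No


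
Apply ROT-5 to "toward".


Word: "toward"
Shift: 5
Each letter → (letter + shift) mod 26:
  't' (19) + 5 = 24 → 'y'
  'o' (14) + 5 = 19 → 't'
  'w' (22) + 5 = 1 → 'b'
  'a' (0) + 5 = 5 → 'f'
  'r' (17) + 5 = 22 → 'w'
  'd' (3) + 5 = 8 → 'i'
Result = "ytbfwi"


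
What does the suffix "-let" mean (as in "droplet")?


Suffix: -let
As in: droplet -> drop + -let
Meaning = small


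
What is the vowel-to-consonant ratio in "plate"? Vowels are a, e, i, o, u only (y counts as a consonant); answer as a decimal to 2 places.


Word: "plate"
Vowels (a,e,i,o,u): 2
Consonants: 3
Ratio = 2/3
= 0.67


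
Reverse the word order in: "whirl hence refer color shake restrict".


Original: "whirl hence refer color shake restrict"
Words (1..n): whirl | hence | refer | color | shake | restrict
Reversed (n..1): restrict | shake | color | refer | hence | whirl
Result = "restrict shake color refer hence whirl"


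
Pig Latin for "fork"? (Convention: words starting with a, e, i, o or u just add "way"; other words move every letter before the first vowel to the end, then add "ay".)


Word: "fork"
Starts with consonant(s) → move to end, add 'ay'
Consonant cluster: "f"
Pig Latin = "orkfay"


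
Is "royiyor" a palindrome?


Word: "royiyor"
Reversed: "royiyor"
Forward == Backward? royiyor == royiyor
Palindrome = Yes


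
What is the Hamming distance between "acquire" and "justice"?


Comparing character by character (same length = 7):
  Pos 0: 'a' vs 'j' !=
  Pos 1: 'c' vs 'u' !=
  Pos 2: 'q' vs 's' !=
  Pos 3: 'u' vs 't' !=
  Pos 4: 'i' vs 'i' =
  Pos 5: 'r' vs 'c' !=
  Pos 6: 'e' vs 'e' =
Hamming distance = 5


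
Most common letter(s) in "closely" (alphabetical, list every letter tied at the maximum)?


Word: "closely"
Letter counts:
  'c': 1
  'e': 1
  'l': 2
  'o': 1
  's': 1
  'y': 1
Maximum count = 2
Most frequent = 'l' (2 times each)


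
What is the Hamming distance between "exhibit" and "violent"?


Comparing character by character (same length = 7):
  Pos 0: 'e' vs 'v' !=
  Pos 1: 'x' vs 'i' !=
  Pos 2: 'h' vs 'o' !=
  Pos 3: 'i' vs 'l' !=
  Pos 4: 'b' vs 'e' !=
  Pos 5: 'i' vs 'n' !=
  Pos 6: 't' vs 't' =
Hamming distance = 6


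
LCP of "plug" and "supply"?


Word 1: "plug"
Word 2: "supply"
Comparing from start:
  Pos 0: 'p' != 's' (stop)
LCP = "" (length 0)


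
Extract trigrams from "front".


Word: "front" (length 5)
Number of trigrams = 5 - 3 + 1 = 3
  Position 0: "fro"
  Position 1: "ron"
  Position 2: "ont"
Trigrams = "fro", "ron", "ont"


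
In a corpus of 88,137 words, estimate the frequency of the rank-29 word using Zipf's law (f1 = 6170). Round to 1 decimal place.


Zipf's law: f(r) = f(1) / r
f(1) = 6170
f(29) = 6170 / 29
= 212.8 occurrences


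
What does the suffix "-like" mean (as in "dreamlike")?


Suffix: -like
Example: dreamlike (dream + -like)
Meaning = resembling


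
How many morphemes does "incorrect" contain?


Word: "incorrect"
Morphemes: in- / correct
Each morpheme carries meaning
= 2 morphemes


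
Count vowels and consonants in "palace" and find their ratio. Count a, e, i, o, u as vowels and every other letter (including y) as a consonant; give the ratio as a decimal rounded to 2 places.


Word: "palace"
Vowels (a,e,i,o,u): 3
Consonants: 3
Ratio = 3/3
= 1.00


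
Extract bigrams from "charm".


Word: "charm" (length 5)
Number of bigrams = 5 - 2 + 1 = 4
  Position 0: "ch"
  Position 1: "ha"
  Position 2: "ar"
  Position 3: "rm"
Bigrams = "ch", "ha", "ar", "rm"


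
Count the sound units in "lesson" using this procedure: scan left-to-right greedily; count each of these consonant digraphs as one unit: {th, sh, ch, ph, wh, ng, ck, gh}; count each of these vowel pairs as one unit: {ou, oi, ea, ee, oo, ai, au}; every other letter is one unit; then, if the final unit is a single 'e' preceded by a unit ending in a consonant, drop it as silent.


Word: "lesson" (6 letters)
Left-to-right scan:
  (1) 'l' (letter)
  (2) 'e' (letter)
  (3) 's' (letter)
  (4) 's' (letter)
  (5) 'o' (letter)
  (6) 'n' (letter)
Units from scan: 6
Sound units = 6 units


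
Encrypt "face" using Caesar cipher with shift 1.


Word: "face"
Shift: 1
Each letter → (letter + shift) mod 26:
  'f' (5) + 1 = 6 → 'g'
  'a' (0) + 1 = 1 → 'b'
  'c' (2) + 1 = 3 → 'd'
  'e' (4) + 1 = 5 → 'f'
Result = "gbdf"


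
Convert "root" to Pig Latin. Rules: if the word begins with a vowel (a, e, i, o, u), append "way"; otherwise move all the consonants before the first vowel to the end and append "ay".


Word: "root"
Starts with consonant(s) → move to end, add 'ay'
Consonant cluster: "r"
Pig Latin = "ootray"


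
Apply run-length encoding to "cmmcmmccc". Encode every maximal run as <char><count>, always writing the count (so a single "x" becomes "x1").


String: "cmmcmmccc"
Scanning for consecutive runs:
  'c' x 1
  'm' x 2
  'c' x 1
  'm' x 2
  'c' x 3
RLE = "c1m2c1m2c3"


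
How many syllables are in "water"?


Word: "water"
Syllable breakdown: wa | ter
Counting: 2 parts
= 2 syllables


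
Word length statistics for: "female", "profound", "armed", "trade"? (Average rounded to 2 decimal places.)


Lengths: "female"=6, "profound"=8, "armed"=5, "trade"=5
Sum = 24, Count = 4
Average = 24/4 = 6.00
= avg=6.00, min=5, max=8


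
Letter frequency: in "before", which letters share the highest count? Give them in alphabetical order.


Word: "before"
Letter counts:
  'b': 1
  'e': 2
  'f': 1
  'o': 1
  'r': 1
Maximum count = 2
Most frequent = 'e' (2 times each)


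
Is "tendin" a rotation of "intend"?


Word: "intend", Candidate: "tendin"
Method: check if candidate is substring of word+word
"intendintend" contains "tendin"? Yes
Is rotation = Yes


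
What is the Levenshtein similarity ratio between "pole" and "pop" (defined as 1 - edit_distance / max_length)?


Word 1: "pole" (length 4)
Word 2: "pop" (length 3)
One optimal edit sequence:
  1. keep 'p'
  2. keep 'o'
  3. delete 'l'  (+1)
  4. substitute 'e' -> 'p'  (+1)
Edit distance = 2
Max length = max(4, 3) = 4
Similarity = 1 - 2/4
= 0.5000


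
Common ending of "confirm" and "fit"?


Word 1: "confirm"
Word 2: "fit"
Comparing from end:
  Pos -1: 'm' != 't' (stop)
LCS = "" (length 0)


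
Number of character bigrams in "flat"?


Word: "flat" (length 4)
Number of 2-grams = length - 2 + 1 = 4 - 2 + 1
= 3


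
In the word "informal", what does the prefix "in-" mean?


Prefix: in-
Example: informal (in- + formal)
Meaning = not / into


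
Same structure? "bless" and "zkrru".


Pattern of "bless": [0, 1, 2, 3, 3]
Pattern of "zkrru": [0, 1, 2, 2, 3]
Patterns do not match
Same pattern = No


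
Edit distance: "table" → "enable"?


Word 1: "table" (length 5)
Word 2: "enable" (length 6)
One optimal edit sequence (insert/delete/substitute each cost 1):
  1. insert 'e'  (+1)
  2. substitute 't' -> 'n'  (+1)
  3. keep 'a'
  4. keep 'b'
  5. keep 'l'
  6. keep 'e'
Total edit operations: 2
Edit distance = 2


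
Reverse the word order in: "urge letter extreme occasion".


Original: "urge letter extreme occasion"
Words (1..n): urge | letter | extreme | occasion
Reversed (n..1): occasion | extreme | letter | urge
Result = "occasion extreme letter urge"


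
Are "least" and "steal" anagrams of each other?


Word 1: "least" → sorted: aelst
Word 2: "steal" → sorted: aelst
Same letters? aelst == aelst
Anagram = Yes


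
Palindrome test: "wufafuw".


Word: "wufafuw"
Reversed: "wufafuw"
Forward == Backward? wufafuw == wufafuw
Palindrome = Yes


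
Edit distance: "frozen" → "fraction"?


Word 1: "frozen" (length 6)
Word 2: "fraction" (length 8)
One optimal edit sequence (insert/delete/substitute each cost 1):
  1. keep 'f'
  2. keep 'r'
  3. insert 'a'  (+1)
  4. insert 'c'  (+1)
  5. substitute 'o' -> 't'  (+1)
  6. substitute 'z' -> 'i'  (+1)
  7. substitute 'e' -> 'o'  (+1)
  8. keep 'n'
Total edit operations: 5
Edit distance = 5


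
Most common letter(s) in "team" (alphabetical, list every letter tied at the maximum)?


Word: "team"
Letter counts:
  'a': 1
  'e': 1
  'm': 1
  't': 1
Maximum count = 1
Most frequent = 'a', 'e', 'm', 't' (1 time each)


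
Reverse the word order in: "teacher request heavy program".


Original: "teacher request heavy program"
Words (1..n): teacher | request | heavy | program
Reversed (n..1): program | heavy | request | teacher
Result = "program heavy request teacher"


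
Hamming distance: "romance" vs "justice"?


Comparing character by character (same length = 7):
  Pos 0: 'r' vs 'j' !=
  Pos 1: 'o' vs 'u' !=
  Pos 2: 'm' vs 's' !=
  Pos 3: 'a' vs 't' !=
  Pos 4: 'n' vs 'i' !=
  Pos 5: 'c' vs 'c' =
  Pos 6: 'e' vs 'e' =
Hamming distance = 5


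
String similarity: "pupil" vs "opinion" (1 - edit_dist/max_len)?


Word 1: "pupil" (length 5)
Word 2: "opinion" (length 7)
One optimal edit sequence:
  1. insert 'o'  (+1)
  2. keep 'p'
  3. substitute 'u' -> 'i'  (+1)
  4. substitute 'p' -> 'n'  (+1)
  5. keep 'i'
  6. insert 'o'  (+1)
  7. substitute 'l' -> 'n'  (+1)
Edit distance = 5
Max length = max(5, 7) = 7
Similarity = 1 - 5/7
= 0.2857


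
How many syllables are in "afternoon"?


Word: "afternoon"
Syllable breakdown: af | ter | noon
Counting: 3 parts
= 3 syllables


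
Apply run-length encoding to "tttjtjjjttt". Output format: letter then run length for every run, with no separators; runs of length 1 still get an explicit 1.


String: "tttjtjjjttt"
Scanning for consecutive runs:
  't' x 3
  'j' x 1
  't' x 1
  'j' x 3
  't' x 3
RLE = "t3j1t1j3t3"


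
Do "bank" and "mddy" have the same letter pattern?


Pattern of "bank": [0, 1, 2, 3]
Pattern of "mddy": [0, 1, 1, 2]
Patterns do not match
Same pattern = No


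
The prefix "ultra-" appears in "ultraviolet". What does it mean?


Prefix: ultra-
Example: ultraviolet (ultra- + violet)
Meaning = beyond


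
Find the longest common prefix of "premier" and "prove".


Word 1: "premier"
Word 2: "prove"
Comparing from start:
  Pos 0: 'p' == 'p'
  Pos 1: 'r' == 'r'
  Pos 2: 'e' != 'o' (stop)
LCP = "pr" (length 2)


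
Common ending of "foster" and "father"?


Word 1: "foster"
Word 2: "father"
Comparing from end:
  Pos -1: 'r' == 'r'
  Pos -2: 'e' == 'e'
  Pos -3: 't' != 'h' (stop)
LCS = "er" (length 2)


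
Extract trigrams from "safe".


Word: "safe" (length 4)
Number of trigrams = 4 - 3 + 1 = 2
  Position 0: "saf"
  Position 1: "afe"
Trigrams = "saf", "afe"


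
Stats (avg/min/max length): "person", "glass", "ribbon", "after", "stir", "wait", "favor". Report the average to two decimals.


Lengths: "person"=6, "glass"=5, "ribbon"=6, "after"=5, "stir"=4, "wait"=4, "favor"=5
Sum = 35, Count = 7
Average = 35/7 = 5.00
= avg=5.00, min=4, max=6


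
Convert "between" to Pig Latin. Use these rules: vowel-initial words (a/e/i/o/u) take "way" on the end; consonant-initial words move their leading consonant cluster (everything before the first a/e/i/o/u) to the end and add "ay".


Word: "between"
Starts with consonant(s) → move to end, add 'ay'
Consonant cluster: "b"
Pig Latin = "etweenbay"


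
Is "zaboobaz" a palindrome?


Word: "zaboobaz"
Reversed: "zaboobaz"
Forward == Backward? zaboobaz == zaboobaz
Palindrome = Yes


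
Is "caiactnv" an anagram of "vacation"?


Word 1: "vacation" → sorted: aacinotv
Word 2: "caiactnv" → sorted: aaccintv
Same letters? aacinotv != aaccintv
Anagram = No


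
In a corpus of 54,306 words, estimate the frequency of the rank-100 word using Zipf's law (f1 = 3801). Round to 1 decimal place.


Zipf's law: f(r) = f(1) / r
f(1) = 3801
f(100) = 3801 / 100
= 38.0 occurrences


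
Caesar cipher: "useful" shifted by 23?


Word: "useful"
Shift: 23
Each letter → (letter + shift) mod 26:
  'u' (20) + 23 = 17 → 'r'
  's' (18) + 23 = 15 → 'p'
  'e' (4) + 23 = 1 → 'b'
  'f' (5) + 23 = 2 → 'c'
  'u' (20) + 23 = 17 → 'r'
  'l' (11) + 23 = 8 → 'i'
Result = "rpbcri"


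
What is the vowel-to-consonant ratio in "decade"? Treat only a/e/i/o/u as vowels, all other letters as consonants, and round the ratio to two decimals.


Word: "decade"
Vowels (a,e,i,o,u): 3
Consonants: 3
Ratio = 3/3
= 1.00


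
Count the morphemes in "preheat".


Word: "preheat"
Morphemes: pre- / heat
Each morpheme carries meaning
= 2 morphemes


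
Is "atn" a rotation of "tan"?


Word: "tan", Candidate: "atn"
Method: check if candidate is substring of word+word
"tantan" contains "atn"? No
Is rotation = No


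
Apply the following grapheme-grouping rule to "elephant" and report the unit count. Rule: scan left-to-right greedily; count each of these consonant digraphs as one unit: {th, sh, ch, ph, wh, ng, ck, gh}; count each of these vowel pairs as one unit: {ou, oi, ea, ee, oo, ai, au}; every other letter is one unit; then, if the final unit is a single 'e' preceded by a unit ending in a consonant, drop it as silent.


Word: "elephant" (8 letters)
Left-to-right scan:
  1. 'e' (letter)
  2. 'l' (letter)
  3. 'e' (letter)
  4. 'ph' (digraph)
  5. 'a' (letter)
  6. 'n' (letter)
  7. 't' (letter)
Units from scan: 7
Sound units = 7 units


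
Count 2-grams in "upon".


Word: "upon" (length 4)
Number of 2-grams = length - 2 + 1 = 4 - 2 + 1
= 3


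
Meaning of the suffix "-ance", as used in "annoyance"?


Suffix: -ance
As in: annoyance -> annoy + -ance
Meaning = state of


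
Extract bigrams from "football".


Word: "football" (length 8)
Number of bigrams = 8 - 2 + 1 = 7
  Position 0: "fo"
  Position 1: "oo"
  Position 2: "ot"
  Position 3: "tb"
  Position 4: "ba"
  Position 5: "al"
  Position 6: "ll"
Bigrams = "fo", "oo", "ot", "tb", "ba", "al", "ll"


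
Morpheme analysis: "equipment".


Word: "equipment"
Morphemes: equip + -ment
Each morpheme carries meaning
= 2 morphemes


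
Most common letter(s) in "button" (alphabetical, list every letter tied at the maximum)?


Word: "button"
Letter counts:
  'b': 1
  'n': 1
  'o': 1
  't': 2
  'u': 1
Maximum count = 2
Most frequent = 't' (2 times each)


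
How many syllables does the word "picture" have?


Word: "picture"
Syllable breakdown: pic · ture
Counting: 2 parts
= 2 syllables


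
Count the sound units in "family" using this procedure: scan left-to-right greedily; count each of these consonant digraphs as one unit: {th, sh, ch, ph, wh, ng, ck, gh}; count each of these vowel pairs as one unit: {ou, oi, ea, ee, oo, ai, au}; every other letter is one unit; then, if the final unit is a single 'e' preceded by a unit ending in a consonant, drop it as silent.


Word: "family" (6 letters)
Left-to-right scan:
  (1) 'f' (letter)
  (2) 'a' (letter)
  (3) 'm' (letter)
  (4) 'i' (letter)
  (5) 'l' (letter)
  (6) 'y' (letter)
Units from scan: 6
Sound units = 6 units


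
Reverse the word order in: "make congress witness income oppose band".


Original: "make congress witness income oppose band"
Words (1..n): make | congress | witness | income | oppose | band
Reversed (n..1): band | oppose | income | witness | congress | make
Result = "band oppose income witness congress make"


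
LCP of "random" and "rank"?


Word 1: "random"
Word 2: "rank"
Comparing from start:
  Pos 0: 'r' == 'r'
  Pos 1: 'a' == 'a'
  Pos 2: 'n' == 'n'
  Pos 3: 'd' != 'k' (stop)
LCP = "ran" (length 3)


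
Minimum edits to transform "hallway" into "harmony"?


Word 1: "hallway" (length 7)
Word 2: "harmony" (length 7)
One optimal edit sequence (insert/delete/substitute each cost 1):
  1. keep 'h'
  2. keep 'a'
  3. substitute 'l' -> 'r'  (+1)
  4. substitute 'l' -> 'm'  (+1)
  5. substitute 'w' -> 'o'  (+1)
  6. substitute 'a' -> 'n'  (+1)
  7. keep 'y'
Total edit operations: 4
Edit distance = 4


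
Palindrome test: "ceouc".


Word: "ceouc"
Reversed: "cuoec"
Forward == Backward? ceouc != cuoec
Palindrome = No


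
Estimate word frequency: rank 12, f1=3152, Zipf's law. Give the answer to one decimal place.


Zipf's law: f(r) = f(1) / r
f(1) = 3152
f(12) = 3152 / 12
= 262.7 occurrences


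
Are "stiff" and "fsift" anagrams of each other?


Word 1: "stiff" → sorted: ffist
Word 2: "fsift" → sorted: ffist
Same letters? ffist == ffist
Anagram = Yes


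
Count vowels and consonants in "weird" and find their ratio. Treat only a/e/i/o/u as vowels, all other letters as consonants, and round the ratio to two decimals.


Word: "weird"
Vowels (a,e,i,o,u): 2
Consonants: 3
Ratio = 2/3
= 0.67


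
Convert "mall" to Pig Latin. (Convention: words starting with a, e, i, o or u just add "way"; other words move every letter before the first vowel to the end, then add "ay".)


Word: "mall"
Starts with consonant(s) → move to end, add 'ay'
Consonant cluster: "m"
Pig Latin = "allmay"


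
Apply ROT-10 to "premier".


Word: "premier"
Shift: 10
Each letter → (letter + shift) mod 26:
  'p' (15) + 10 = 25 → 'z'
  'r' (17) + 10 = 1 → 'b'
  'e' (4) + 10 = 14 → 'o'
  'm' (12) + 10 = 22 → 'w'
  'i' (8) + 10 = 18 → 's'
  'e' (4) + 10 = 14 → 'o'
  'r' (17) + 10 = 1 → 'b'
Result = "zbowsob"


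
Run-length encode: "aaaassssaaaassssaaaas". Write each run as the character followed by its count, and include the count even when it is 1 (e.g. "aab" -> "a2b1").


String: "aaaassssaaaassssaaaas"
Scanning for consecutive runs:
  'a' x 4
  's' x 4
  'a' x 4
  's' x 4
  'a' x 4
  's' x 1
RLE = "a4s4a4s4a4s1"


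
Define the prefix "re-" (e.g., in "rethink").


Prefix: re-
Example: rethink = re- + think
Meaning = again


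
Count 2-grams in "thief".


Word: "thief" (length 5)
Number of 2-grams = length - 2 + 1 = 5 - 2 + 1
= 4


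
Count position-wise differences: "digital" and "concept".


Comparing character by character (same length = 7):
  Pos 0: 'd' vs 'c' !=
  Pos 1: 'i' vs 'o' !=
  Pos 2: 'g' vs 'n' !=
  Pos 3: 'i' vs 'c' !=
  Pos 4: 't' vs 'e' !=
  Pos 5: 'a' vs 'p' !=
  Pos 6: 'l' vs 't' !=
Hamming distance = 7


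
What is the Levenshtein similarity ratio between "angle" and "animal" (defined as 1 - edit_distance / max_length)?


Word 1: "angle" (length 5)
Word 2: "animal" (length 6)
One optimal edit sequence:
  1. keep 'a'
  2. keep 'n'
  3. insert 'i'  (+1)
  4. substitute 'g' -> 'm'  (+1)
  5. substitute 'l' -> 'a'  (+1)
  6. substitute 'e' -> 'l'  (+1)
Edit distance = 4
Max length = max(5, 6) = 6
Similarity = 1 - 4/6
= 0.3333


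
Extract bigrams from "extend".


Word: "extend" (length 6)
Number of bigrams = 6 - 2 + 1 = 5
  Position 0: "ex"
  Position 1: "xt"
  Position 2: "te"
  Position 3: "en"
  Position 4: "nd"
Bigrams = "ex", "xt", "te", "en", "nd"


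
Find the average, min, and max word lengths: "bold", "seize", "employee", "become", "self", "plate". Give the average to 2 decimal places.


Lengths: "bold"=4, "seize"=5, "employee"=8, "become"=6, "self"=4, "plate"=5
Sum = 32, Count = 6
Average = 32/6 = 5.33
= avg=5.33, min=4, max=8


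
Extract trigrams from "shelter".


Word: "shelter" (length 7)
Number of trigrams = 7 - 3 + 1 = 5
  Position 0: "she"
  Position 1: "hel"
  Position 2: "elt"
  Position 3: "lte"
  Position 4: "ter"
Trigrams = "she", "hel", "elt", "lte", "ter"


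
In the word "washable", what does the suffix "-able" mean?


Suffix: -able
Example: washable = wash + -able
Meaning = capable of


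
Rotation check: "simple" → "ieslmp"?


Word: "simple", Candidate: "ieslmp"
Method: check if candidate is substring of word+word
"simplesimple" contains "ieslmp"? No
Is rotation = No


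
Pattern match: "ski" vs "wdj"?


Pattern of "ski": [0, 1, 2]
Pattern of "wdj": [0, 1, 2]
Patterns match
Same pattern = Yes


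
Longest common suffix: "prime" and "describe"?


Word 1: "prime"
Word 2: "describe"
Comparing from end:
  Pos -1: 'e' == 'e'
  Pos -2: 'm' != 'b' (stop)
LCS = "e" (length 1)


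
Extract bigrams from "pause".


Word: "pause" (length 5)
Number of bigrams = 5 - 2 + 1 = 4
  Position 0: "pa"
  Position 1: "au"
  Position 2: "us"
  Position 3: "se"
Bigrams = "pa", "au", "us", "se"


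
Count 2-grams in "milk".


Word: "milk" (length 4)
Number of 2-grams = length - 2 + 1 = 4 - 2 + 1
= 3


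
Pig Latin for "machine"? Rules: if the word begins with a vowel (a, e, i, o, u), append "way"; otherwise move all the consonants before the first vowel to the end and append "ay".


Word: "machine"
Starts with consonant(s) → move to end, add 'ay'
Consonant cluster: "m"
Pig Latin = "achinemay"


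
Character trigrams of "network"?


Word: "network" (length 7)
Number of trigrams = 7 - 3 + 1 = 5
  Position 0: "net"
  Position 1: "etw"
  Position 2: "two"
  Position 3: "wor"
  Position 4: "ork"
Trigrams = "net", "etw", "two", "wor", "ork"


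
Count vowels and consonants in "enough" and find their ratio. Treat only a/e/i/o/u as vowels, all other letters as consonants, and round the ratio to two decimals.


Word: "enough"
Vowels (a,e,i,o,u): 3
Consonants: 3
Ratio = 3/3
= 1.00


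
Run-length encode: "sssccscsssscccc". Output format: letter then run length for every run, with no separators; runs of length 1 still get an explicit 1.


String: "sssccscsssscccc"
Scanning for consecutive runs:
  's' x 3
  'c' x 2
  's' x 1
  'c' x 1
  's' x 4
  'c' x 4
RLE = "s3c2s1c1s4c4"


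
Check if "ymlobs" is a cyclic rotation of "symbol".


Word: "symbol", Candidate: "ymlobs"
Method: check if candidate is substring of word+word
"symbolsymbol" contains "ymlobs"? No
Is rotation = No


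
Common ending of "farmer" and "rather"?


Word 1: "farmer"
Word 2: "rather"
Comparing from end:
  Pos -1: 'r' == 'r'
  Pos -2: 'e' == 'e'
  Pos -3: 'm' != 'h' (stop)
LCS = "er" (length 2)


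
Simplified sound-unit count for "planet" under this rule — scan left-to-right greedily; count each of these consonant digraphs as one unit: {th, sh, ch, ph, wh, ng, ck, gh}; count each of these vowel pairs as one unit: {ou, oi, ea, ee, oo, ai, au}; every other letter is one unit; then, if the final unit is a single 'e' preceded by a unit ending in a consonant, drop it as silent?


Word: "planet" (6 letters)
Left-to-right scan:
  (1) 'p' (letter)
  (2) 'l' (letter)
  (3) 'a' (letter)
  (4) 'n' (letter)
  (5) 'e' (letter)
  (6) 't' (letter)
Units from scan: 6
Sound units = 6 units


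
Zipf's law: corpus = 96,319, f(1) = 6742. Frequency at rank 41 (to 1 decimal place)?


Zipf's law: f(r) = f(1) / r
f(1) = 6742
f(41) = 6742 / 41
= 164.4 occurrences


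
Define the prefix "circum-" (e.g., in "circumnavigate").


Prefix: circum-
Example: circumnavigate = circum- + navigate
Meaning = around


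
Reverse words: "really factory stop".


Original: "really factory stop"
Words (1..n): really | factory | stop
Reversed (n..1): stop | factory | really
Result = "stop factory really"


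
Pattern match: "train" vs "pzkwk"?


Pattern of "train": [0, 1, 2, 3, 4]
Pattern of "pzkwk": [0, 1, 2, 3, 2]
Patterns do not match
Same pattern = No


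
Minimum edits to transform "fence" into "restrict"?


Word 1: "fence" (length 5)
Word 2: "restrict" (length 8)
One optimal edit sequence (insert/delete/substitute each cost 1):
  1. substitute 'f' -> 'r'  (+1)
  2. keep 'e'
  3. insert 's'  (+1)
  4. insert 't'  (+1)
  5. insert 'r'  (+1)
  6. substitute 'n' -> 'i'  (+1)
  7. keep 'c'
  8. substitute 'e' -> 't'  (+1)
Total edit operations: 6
Edit distance = 6


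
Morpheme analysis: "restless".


Word: "restless"
Morphemes: rest | -less
Each morpheme carries meaning
= 2 morphemes


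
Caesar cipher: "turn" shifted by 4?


Word: "turn"
Shift: 4
Each letter → (letter + shift) mod 26:
  't' (19) + 4 = 23 → 'x'
  'u' (20) + 4 = 24 → 'y'
  'r' (17) + 4 = 21 → 'v'
  'n' (13) + 4 = 17 → 'r'
Result = "xyvr"


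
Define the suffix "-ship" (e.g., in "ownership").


Suffix: -ship
As in: ownership -> owner + -ship
Meaning = state / position


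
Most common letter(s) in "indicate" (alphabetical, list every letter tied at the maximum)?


Word: "indicate"
Letter counts:
  'a': 1
  'c': 1
  'd': 1
  'e': 1
  'i': 2
  'n': 1
  't': 1
Maximum count = 2
Most frequent = 'i' (2 times each)


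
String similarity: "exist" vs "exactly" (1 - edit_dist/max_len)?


Word 1: "exist" (length 5)
Word 2: "exactly" (length 7)
One optimal edit sequence:
  1. keep 'e'
  2. keep 'x'
  3. substitute 'i' -> 'a'  (+1)
  4. substitute 's' -> 'c'  (+1)
  5. keep 't'
  6. insert 'l'  (+1)
  7. insert 'y'  (+1)
Edit distance = 4
Max length = max(5, 7) = 7
Similarity = 1 - 4/7
= 0.4286


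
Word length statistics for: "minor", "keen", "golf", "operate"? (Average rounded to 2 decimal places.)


Lengths: "minor"=5, "keen"=4, "golf"=4, "operate"=7
Sum = 20, Count = 4
Average = 20/4 = 5.00
= avg=5.00, min=4, max=7


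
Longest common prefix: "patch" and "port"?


Word 1: "patch"
Word 2: "port"
Comparing from start:
  Pos 0: 'p' == 'p'
  Pos 1: 'a' != 'o' (stop)
LCP = "p" (length 1)


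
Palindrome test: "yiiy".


Word: "yiiy"
Reversed: "yiiy"
Forward == Backward? yiiy == yiiy
Palindrome = Yes


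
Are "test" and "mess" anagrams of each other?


Word 1: "test" → sorted: estt
Word 2: "mess" → sorted: emss
Same letters? estt != emss
Anagram = No


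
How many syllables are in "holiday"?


Word: "holiday"
Syllable breakdown: hol · i · day
Counting: 3 parts
= 3 syllables


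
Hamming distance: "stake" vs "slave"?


Comparing character by character (same length = 5):
  Pos 0: 's' vs 's' =
  Pos 1: 't' vs 'l' !=
  Pos 2: 'a' vs 'a' =
  Pos 3: 'k' vs 'v' !=
  Pos 4: 'e' vs 'e' =
Hamming distance = 2


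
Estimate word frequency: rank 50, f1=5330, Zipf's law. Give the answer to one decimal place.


Zipf's law: f(r) = f(1) / r
f(1) = 5330
f(50) = 5330 / 50
= 106.6 occurrences


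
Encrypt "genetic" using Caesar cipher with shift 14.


Word: "genetic"
Shift: 14
Each letter → (letter + shift) mod 26:
  'g' (6) + 14 = 20 → 'u'
  'e' (4) + 14 = 18 → 's'
  'n' (13) + 14 = 1 → 'b'
  'e' (4) + 14 = 18 → 's'
  't' (19) + 14 = 7 → 'h'
  'i' (8) + 14 = 22 → 'w'
  'c' (2) + 14 = 16 → 'q'
Result = "usbshwq"


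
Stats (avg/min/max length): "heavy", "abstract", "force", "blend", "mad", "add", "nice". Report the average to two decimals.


Lengths: "heavy"=5, "abstract"=8, "force"=5, "blend"=5, "mad"=3, "add"=3, "nice"=4
Sum = 33, Count = 7
Average = 33/7 = 4.71
= avg=4.71, min=3, max=8


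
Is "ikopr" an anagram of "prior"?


Word 1: "prior" → sorted: ioprr
Word 2: "ikopr" → sorted: ikopr
Same letters? ioprr != ikopr
Anagram = No


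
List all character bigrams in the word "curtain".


Word: "curtain" (length 7)
Number of bigrams = 7 - 2 + 1 = 6
  Position 0: "cu"
  Position 1: "ur"
  Position 2: "rt"
  Position 3: "ta"
  Position 4: "ai"
  Position 5: "in"
Bigrams = "cu", "ur", "rt", "ta", "ai", "in"


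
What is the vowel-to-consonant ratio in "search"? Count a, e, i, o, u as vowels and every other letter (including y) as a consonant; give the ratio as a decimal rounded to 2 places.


Word: "search"
Vowels (a,e,i,o,u): 2
Consonants: 4
Ratio = 2/4
= 0.50


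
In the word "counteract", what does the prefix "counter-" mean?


Prefix: counter-
As in: counteract -> counter- + act
Meaning = against / opposite


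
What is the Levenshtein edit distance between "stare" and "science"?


Word 1: "stare" (length 5)
Word 2: "science" (length 7)
One optimal edit sequence (insert/delete/substitute each cost 1):
  1. keep 's'
  2. insert 'c'  (+1)
  3. insert 'i'  (+1)
  4. substitute 't' -> 'e'  (+1)
  5. substitute 'a' -> 'n'  (+1)
  6. substitute 'r' -> 'c'  (+1)
  7. keep 'e'
Total edit operations: 5
Edit distance = 5


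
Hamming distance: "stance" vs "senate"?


Comparing character by character (same length = 6):
  Pos 0: 's' vs 's' =
  Pos 1: 't' vs 'e' !=
  Pos 2: 'a' vs 'n' !=
  Pos 3: 'n' vs 'a' !=
  Pos 4: 'c' vs 't' !=
  Pos 5: 'e' vs 'e' =
Hamming distance = 4


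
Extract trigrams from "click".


Word: "click" (length 5)
Number of trigrams = 5 - 3 + 1 = 3
  Position 0: "cli"
  Position 1: "lic"
  Position 2: "ick"
Trigrams = "cli", "lic", "ick"


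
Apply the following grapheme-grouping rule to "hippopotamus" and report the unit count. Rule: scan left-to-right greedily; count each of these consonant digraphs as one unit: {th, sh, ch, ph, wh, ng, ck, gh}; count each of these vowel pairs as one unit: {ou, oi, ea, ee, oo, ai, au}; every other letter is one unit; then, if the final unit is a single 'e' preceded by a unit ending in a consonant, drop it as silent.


Word: "hippopotamus" (12 letters)
Left-to-right scan:
  (1) 'h' (letter)
  (2) 'i' (letter)
  (3) 'p' (letter)
  (4) 'p' (letter)
  (5) 'o' (letter)
  (6) 'p' (letter)
  (7) 'o' (letter)
  (8) 't' (letter)
  (9) 'a' (letter)
  (10) 'm' (letter)
  (11) 'u' (letter)
  (12) 's' (letter)
Units from scan: 12
Sound units = 12 units


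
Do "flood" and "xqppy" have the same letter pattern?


Pattern of "flood": [0, 1, 2, 2, 3]
Pattern of "xqppy": [0, 1, 2, 2, 3]
Patterns match
Same pattern = Yes


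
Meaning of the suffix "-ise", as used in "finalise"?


Suffix: -ise
As in: finalise -> final + -ise
Meaning = to make


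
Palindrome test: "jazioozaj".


Word: "jazioozaj"
Reversed: "jazooizaj"
Forward == Backward? jazioozaj != jazooizaj
Palindrome = No


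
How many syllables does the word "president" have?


Word: "president"
Syllable breakdown: pres-i-dent
Counting: 3 parts
= 3 syllables


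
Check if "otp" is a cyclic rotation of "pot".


Word: "pot", Candidate: "otp"
Method: check if candidate is substring of word+word
"potpot" contains "otp"? Yes
Is rotation = Yes


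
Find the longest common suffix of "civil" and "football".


Word 1: "civil"
Word 2: "football"
Comparing from end:
  Pos -1: 'l' == 'l'
  Pos -2: 'i' != 'l' (stop)
LCS = "l" (length 1)


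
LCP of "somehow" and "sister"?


Word 1: "somehow"
Word 2: "sister"
Comparing from start:
  Pos 0: 's' == 's'
  Pos 1: 'o' != 'i' (stop)
LCP = "s" (length 1)


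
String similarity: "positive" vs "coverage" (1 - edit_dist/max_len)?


Word 1: "positive" (length 8)
Word 2: "coverage" (length 8)
One optimal edit sequence:
  1. substitute 'p' -> 'c'  (+1)
  2. keep 'o'
  3. substitute 's' -> 'v'  (+1)
  4. substitute 'i' -> 'e'  (+1)
  5. substitute 't' -> 'r'  (+1)
  6. substitute 'i' -> 'a'  (+1)
  7. substitute 'v' -> 'g'  (+1)
  8. keep 'e'
Edit distance = 6
Max length = max(8, 8) = 8
Similarity = 1 - 6/8
= 0.2500
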